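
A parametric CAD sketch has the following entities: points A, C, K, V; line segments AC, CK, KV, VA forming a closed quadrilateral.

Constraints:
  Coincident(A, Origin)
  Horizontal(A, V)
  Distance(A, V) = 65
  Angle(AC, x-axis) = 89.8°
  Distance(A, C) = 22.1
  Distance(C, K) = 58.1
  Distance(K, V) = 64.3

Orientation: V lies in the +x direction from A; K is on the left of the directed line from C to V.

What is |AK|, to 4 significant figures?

74.66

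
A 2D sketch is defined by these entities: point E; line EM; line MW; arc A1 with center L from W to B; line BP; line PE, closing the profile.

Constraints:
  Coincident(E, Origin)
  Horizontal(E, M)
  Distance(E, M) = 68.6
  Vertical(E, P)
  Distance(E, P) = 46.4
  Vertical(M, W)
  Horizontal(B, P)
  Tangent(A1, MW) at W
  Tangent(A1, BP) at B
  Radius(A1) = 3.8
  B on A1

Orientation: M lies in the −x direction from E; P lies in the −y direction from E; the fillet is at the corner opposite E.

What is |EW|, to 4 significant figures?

80.75

The virtual corner opposite E is at (-68.60, -46.40). Tangency of A1 to MW means the radius LW is perpendicular to MW and since A1 is tangent to BP there, LB ⟂ BP, with radius 3.8, so the center L sits 3.8 in from both sides at L = (-64.80, -42.60). That places the tangent points at W = (-68.60, -42.60) on MW and B = (-64.80, -46.40) on BP. Then |EW| = |W − E| = 80.75.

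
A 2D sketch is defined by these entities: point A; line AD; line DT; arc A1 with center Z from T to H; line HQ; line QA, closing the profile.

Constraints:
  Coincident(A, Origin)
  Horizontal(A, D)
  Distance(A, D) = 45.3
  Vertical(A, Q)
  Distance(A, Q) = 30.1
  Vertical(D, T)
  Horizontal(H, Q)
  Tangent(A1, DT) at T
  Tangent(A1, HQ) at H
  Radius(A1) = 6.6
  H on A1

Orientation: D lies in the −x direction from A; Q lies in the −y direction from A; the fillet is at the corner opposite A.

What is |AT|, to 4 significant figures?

51.03

A is at the origin; A and D share the same y with |AD| = 45.3 and D on the −x side, so D = (-45.30, 0.000). A and Q share the same x with |AQ| = 30.1 and Q on the −y side, so Q = (0.000, -30.10). The virtual corner opposite A is at (-45.30, -30.10). Tangency of A1 to DT means the radius ZT is perpendicular to DT and A1 meets HQ tangentially, so ZH is at right angles to HQ, with radius 6.6, so the center Z sits 6.6 in from both sides at Z = (-38.70, -23.50). That places the tangent points at T = (-45.30, -23.50) on DT and H = (-38.70, -30.10) on HQ. Then |AT| = |T − A| = 51.03.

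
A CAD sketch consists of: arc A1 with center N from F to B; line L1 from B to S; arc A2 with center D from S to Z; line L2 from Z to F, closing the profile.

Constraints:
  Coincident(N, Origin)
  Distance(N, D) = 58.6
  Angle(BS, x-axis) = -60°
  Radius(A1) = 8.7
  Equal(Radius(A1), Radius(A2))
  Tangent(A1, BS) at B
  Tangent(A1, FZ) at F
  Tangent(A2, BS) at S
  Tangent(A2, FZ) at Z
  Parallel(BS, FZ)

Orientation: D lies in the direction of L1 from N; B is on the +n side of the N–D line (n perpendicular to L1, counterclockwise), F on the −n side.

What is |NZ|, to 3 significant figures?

59.2

Tangency of A1 to both parallel lines with radius 8.7 puts B and F at N ± 8.7·n: B = (7.53, 4.35), F = (-7.53, -4.35). Equal radii place S and Z the same way about D: S = D + 8.7·n = (36.8, -46.4), Z = D − 8.7·n = (21.8, -55.1). Then |NZ| = |Z − N| = 59.2.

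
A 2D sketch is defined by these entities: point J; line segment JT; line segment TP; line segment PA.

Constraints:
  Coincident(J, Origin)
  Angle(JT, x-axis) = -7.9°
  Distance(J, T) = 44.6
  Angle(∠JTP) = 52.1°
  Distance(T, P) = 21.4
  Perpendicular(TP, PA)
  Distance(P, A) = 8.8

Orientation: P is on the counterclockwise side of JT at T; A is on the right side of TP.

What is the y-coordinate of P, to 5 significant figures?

12.403

J is at the origin; JT runs at -7.9° with length 44.6, so T = 44.6·(cos -7.9°, sin -7.9°) = (44.177, -6.1300). ∠JTP = 52.1°, so TP runs at -7.9° + (180° − 52.1°) = 120.00° from the x-axis; with |TP| = 21.4, P = T + 21.4·(cos 120.00°, sin 120.00°) = (33.477, 12.403). So P.y = 12.403.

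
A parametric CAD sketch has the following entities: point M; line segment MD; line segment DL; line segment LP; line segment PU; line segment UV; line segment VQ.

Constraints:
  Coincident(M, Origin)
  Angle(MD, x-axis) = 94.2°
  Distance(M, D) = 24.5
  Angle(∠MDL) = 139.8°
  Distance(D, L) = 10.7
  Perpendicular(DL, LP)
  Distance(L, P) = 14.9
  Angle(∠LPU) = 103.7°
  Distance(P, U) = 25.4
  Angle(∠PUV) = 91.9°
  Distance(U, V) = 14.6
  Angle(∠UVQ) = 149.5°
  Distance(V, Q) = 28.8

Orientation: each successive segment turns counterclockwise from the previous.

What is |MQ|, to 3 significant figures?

37.7

M is at the origin; MD runs at 94.2° with length 24.5, so D = (-1.79, 24.4). ∠MDL = 139.8° gives DL at 134° from the x-axis; with |DL| = 10.7, L = (-9.28, 32.1). DL ⟂ LP, so LP runs at -136°; with |LP| = 14.9, P = (-19.9, 21.7). ∠LPU = 103.7° gives PU at -59.3° from the x-axis; with |PU| = 25.4, U = (-6.96, -0.186). ∠PUV = 91.9° gives UV at 28.8° from the x-axis; with |UV| = 14.6, V = (5.84, 6.85). ∠UVQ = 149.5° gives VQ at 59.3° from the x-axis; with |VQ| = 28.8, Q = (20.5, 31.6). Then |MQ| = |Q − M| = 37.7.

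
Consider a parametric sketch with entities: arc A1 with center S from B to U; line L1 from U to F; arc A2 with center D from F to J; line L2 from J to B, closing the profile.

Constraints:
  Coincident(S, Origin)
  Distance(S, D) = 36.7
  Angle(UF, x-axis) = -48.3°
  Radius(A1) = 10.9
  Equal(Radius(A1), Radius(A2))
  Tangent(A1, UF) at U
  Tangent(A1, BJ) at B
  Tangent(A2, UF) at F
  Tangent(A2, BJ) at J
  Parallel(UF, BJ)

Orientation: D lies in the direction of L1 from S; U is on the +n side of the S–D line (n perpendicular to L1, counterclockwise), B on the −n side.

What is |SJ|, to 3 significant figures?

38.3

Tangency of A1 to both parallel lines with radius 10.9 puts U and B at S ± 10.9·n: U = (8.14, 7.25), B = (-8.14, -7.25). Equal radii place F and J the same way about D: F = D + 10.9·n = (32.6, -20.2), J = D − 10.9·n = (16.3, -34.7). Then |SJ| = |J − S| = 38.3.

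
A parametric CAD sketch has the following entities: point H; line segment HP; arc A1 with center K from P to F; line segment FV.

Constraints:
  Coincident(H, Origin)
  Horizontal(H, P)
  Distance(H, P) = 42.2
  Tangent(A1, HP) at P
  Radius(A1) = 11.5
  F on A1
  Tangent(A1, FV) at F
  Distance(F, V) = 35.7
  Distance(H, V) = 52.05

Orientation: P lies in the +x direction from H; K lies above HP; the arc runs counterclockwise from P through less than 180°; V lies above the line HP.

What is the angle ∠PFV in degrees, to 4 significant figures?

113.1°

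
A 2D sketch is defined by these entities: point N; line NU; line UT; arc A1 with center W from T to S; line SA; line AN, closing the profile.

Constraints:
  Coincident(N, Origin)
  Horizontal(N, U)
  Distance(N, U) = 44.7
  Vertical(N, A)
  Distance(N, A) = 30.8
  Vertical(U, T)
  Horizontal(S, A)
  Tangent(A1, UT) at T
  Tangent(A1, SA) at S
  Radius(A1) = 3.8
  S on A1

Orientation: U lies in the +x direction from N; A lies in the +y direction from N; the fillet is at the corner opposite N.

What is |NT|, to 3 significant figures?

52.2

N is at the origin; NU is horizontal with |NU| = 44.7 and U on the +x side, so U = (44.7, 0.00). N and A share the same x with |NA| = 30.8 and A on the +y side, so A = (0.00, 30.8). The virtual corner opposite N is at (44.7, 30.8). The tangent condition forces WT to be normal to UT and the tangent condition forces WS to be normal to SA, with radius 3.8, so the center W sits 3.8 in from both sides at W = (40.9, 27.0). That places the tangent points at T = (44.7, 27.0) on UT and S = (40.9, 30.8) on SA. Then |NT| = |T − N| = 52.2.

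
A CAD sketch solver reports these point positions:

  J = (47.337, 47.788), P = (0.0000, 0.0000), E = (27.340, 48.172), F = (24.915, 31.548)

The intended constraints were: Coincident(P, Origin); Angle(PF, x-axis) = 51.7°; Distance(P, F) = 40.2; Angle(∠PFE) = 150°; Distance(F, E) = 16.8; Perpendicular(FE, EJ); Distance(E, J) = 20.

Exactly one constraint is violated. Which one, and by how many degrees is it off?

Perpendicular(FE, EJ) — off by 7.20°.

P = (0.00, 0.00) ✓; PF at 51.70° ✓; |PF| = 40.20 ✓; ∠PFE = 150.0° ✓; |FE| = 16.80 ✓; ∠(FE, EJ) = 82.80° ✗; |EJ| = 20.00 ✓.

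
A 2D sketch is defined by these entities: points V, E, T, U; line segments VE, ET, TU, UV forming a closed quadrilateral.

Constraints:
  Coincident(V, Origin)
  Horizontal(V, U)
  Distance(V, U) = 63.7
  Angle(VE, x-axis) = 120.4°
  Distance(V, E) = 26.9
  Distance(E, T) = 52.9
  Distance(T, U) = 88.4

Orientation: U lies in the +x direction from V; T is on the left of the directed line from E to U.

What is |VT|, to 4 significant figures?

71.16

V is at the origin; VU is horizontal with |VU| = 63.7 and U in +x, so U = (63.7, 0). VE runs at 120.4° with |VE| = 26.9, so E = (-13.61, 23.20). T is determined by |ET| = 52.9 and |TU| = 88.4 together: it lies at the intersection of circle(E, 52.9) and circle(U, 88.4). With |EU| = 80.72, the foot of the radical line on EU is 9.288 from E and the perpendicular offset is √(52.9² − 9.288²) = 52.08. Taking the left-of-EU solution: T = (10.25, 70.41).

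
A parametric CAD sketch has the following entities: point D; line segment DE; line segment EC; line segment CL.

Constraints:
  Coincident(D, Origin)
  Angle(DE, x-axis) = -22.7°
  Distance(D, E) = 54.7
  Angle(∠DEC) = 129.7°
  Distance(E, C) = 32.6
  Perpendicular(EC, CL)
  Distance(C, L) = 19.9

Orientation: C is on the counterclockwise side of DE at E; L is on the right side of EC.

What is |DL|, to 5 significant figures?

91.673

D is at the origin; DE runs at -22.7° with length 54.7, so E = 54.7·(cos -22.7°, sin -22.7°) = (50.463, -21.109). ∠DEC = 129.7°, so EC runs at -22.7° + (180° − 129.7°) = 27.600° from the x-axis; with |EC| = 32.6, C = E + 32.6·(cos 27.600°, sin 27.600°) = (79.353, -6.0056). EC ⟂ CL; with |CL| = 19.9 on the right of EC, L = C + 19.9·(0.46330, -0.88620) = (88.573, -23.641). Then |DL| = |L − D| = 91.673.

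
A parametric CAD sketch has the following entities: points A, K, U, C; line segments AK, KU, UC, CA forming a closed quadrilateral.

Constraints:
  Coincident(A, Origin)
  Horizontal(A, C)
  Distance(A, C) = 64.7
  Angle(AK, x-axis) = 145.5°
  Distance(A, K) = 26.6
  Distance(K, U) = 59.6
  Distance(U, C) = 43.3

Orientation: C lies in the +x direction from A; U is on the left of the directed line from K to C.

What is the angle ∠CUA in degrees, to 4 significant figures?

90.78°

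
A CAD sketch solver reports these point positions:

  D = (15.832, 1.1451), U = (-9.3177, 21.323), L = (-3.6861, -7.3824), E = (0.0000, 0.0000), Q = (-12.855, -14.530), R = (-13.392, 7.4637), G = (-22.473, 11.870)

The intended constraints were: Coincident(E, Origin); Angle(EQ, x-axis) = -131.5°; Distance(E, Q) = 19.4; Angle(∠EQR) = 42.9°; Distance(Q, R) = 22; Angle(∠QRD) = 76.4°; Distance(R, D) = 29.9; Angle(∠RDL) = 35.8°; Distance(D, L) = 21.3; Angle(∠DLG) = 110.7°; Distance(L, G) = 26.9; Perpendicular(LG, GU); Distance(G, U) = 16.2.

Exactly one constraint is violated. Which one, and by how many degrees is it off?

Perpendicular(LG, GU) — off by 8.60°.

E = (0.00, 0.00) ✓; EQ at -131.5° ✓; |EQ| = 19.40 ✓; ∠EQR = 42.90° ✓; |QR| = 22.00 ✓; ∠QRD = 76.40° ✓; |RD| = 29.90 ✓; ∠RDL = 35.80° ✓; |DL| = 21.30 ✓; ∠DLG = 110.7° ✓; |LG| = 26.90 ✓; ∠(LG, GU) = 98.60° ✗; |GU| = 16.20 ✓.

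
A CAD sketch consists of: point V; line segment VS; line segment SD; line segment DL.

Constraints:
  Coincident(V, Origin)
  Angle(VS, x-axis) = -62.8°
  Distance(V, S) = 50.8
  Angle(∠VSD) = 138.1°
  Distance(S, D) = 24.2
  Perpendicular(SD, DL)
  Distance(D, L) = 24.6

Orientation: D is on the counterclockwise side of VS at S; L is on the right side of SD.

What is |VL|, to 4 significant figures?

85.27

V is at the origin; VS runs at -62.8° with length 50.8, so S = 50.8·(cos -62.8°, sin -62.8°) = (23.22, -45.18). ∠VSD = 138.1°, so SD runs at -62.8° + (180° − 138.1°) = -20.90° from the x-axis; with |SD| = 24.2, D = S + 24.2·(cos -20.90°, sin -20.90°) = (45.83, -53.82). SD is perpendicular to DL; with |DL| = 24.6 on the right of SD, L = D + 24.6·(-0.3567, -0.9342) = (37.05, -76.80). Then |VL| = |L − V| = 85.27.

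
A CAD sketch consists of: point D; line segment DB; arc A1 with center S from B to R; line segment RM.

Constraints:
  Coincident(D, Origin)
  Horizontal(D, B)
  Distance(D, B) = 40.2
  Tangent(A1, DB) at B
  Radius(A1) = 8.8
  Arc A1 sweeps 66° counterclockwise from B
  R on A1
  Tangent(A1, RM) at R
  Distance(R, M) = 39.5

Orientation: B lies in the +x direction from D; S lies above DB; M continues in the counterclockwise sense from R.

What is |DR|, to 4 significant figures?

48.52

A1 meets DB tangentially, so SB is at right angles to DB, so S = B + (0, 8.8) = (40.20, 8.800). On A1, B sits at bearing -90° from S; a 66° counterclockwise sweep puts R at bearing -24°, so R = S + 8.8·(cos -24°, sin -24°) = (48.24, 5.221). Then |DR| = |R − D| = 48.52.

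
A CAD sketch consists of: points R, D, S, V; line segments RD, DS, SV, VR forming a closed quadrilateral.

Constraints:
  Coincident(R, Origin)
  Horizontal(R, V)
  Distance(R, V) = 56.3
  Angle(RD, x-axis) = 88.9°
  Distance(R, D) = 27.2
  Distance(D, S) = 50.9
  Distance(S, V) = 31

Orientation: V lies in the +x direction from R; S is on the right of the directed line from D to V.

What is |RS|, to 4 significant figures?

32.72

Checks: |DS| = 50.90 ✓; |SV| = 31.00 ✓.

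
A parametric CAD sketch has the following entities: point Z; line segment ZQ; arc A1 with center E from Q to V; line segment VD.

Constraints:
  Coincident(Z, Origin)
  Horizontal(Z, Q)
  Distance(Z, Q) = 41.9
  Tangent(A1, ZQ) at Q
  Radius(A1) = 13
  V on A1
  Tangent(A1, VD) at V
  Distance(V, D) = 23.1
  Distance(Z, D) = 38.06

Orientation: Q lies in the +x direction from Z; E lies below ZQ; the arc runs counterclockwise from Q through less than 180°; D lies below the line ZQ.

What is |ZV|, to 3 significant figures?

30.9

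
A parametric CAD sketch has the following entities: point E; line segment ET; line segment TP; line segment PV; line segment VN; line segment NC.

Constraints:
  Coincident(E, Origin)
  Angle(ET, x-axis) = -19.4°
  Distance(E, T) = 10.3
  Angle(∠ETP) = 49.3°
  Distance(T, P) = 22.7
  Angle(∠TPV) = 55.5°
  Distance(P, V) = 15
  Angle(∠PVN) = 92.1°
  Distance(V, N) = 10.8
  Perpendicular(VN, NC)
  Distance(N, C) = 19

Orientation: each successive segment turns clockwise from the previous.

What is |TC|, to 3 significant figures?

18.0

∠PVN = 92.1° gives VN at -2.50° from the x-axis; with |VN| = 10.8, N = (2.03, -0.256). VN ⟂ NC, so NC runs at -92.5°; with |NC| = 19.0, C = (1.20, -19.2). Then |TC| = |C − T| = 18.0.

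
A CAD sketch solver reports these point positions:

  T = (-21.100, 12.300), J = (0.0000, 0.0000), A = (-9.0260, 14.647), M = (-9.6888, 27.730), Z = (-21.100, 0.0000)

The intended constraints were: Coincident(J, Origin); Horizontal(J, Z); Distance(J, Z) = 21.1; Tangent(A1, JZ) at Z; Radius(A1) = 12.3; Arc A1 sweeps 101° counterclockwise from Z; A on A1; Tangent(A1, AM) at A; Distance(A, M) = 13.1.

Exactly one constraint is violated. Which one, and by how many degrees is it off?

Tangent(A1, AM) at A — off by 8.10°.

J = (0.00, 0.00) ✓; J.y = 0.00, Z.y = 0.00 ✓; |JZ| = 21.10 ✓; ∠(TZ, ZJ) = 90.00° ✓; |TZ| = 12.30 ✓; bearing(T→A) − bearing(T→Z) = 101.0° ✓; |TA| = 12.30 ✓; ∠(TA, AM) = 98.10° ✗; |AM| = 13.10 ✓.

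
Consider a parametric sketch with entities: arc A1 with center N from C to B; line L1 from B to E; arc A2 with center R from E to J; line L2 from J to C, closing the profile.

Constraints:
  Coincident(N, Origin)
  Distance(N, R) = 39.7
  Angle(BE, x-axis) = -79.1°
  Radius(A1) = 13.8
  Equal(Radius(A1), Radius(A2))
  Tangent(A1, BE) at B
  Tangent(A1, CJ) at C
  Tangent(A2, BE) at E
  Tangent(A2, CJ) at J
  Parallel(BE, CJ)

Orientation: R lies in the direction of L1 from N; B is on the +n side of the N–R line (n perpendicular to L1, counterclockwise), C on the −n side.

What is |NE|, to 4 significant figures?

42.03

The slot axis is L1's direction at -79.1°, so u = (cos -79.1°, sin -79.1°) = (0.1891, -0.9820) and n = (−sin -79.1°, cos -79.1°) = (0.9820, 0.1891). N is at the origin and R lies 39.7 along u from N, so R = 39.7·u = (7.507, -38.98). Tangency of A1 to both parallel lines with radius 13.8 puts B and C at N ± 13.8·n: B = (13.55, 2.610), C = (-13.55, -2.610). Equal radii place E and J the same way about R: E = R + 13.8·n = (21.06, -36.37), J = R − 13.8·n = (-6.044, -41.59). Then |NE| = |E − N| = 42.03.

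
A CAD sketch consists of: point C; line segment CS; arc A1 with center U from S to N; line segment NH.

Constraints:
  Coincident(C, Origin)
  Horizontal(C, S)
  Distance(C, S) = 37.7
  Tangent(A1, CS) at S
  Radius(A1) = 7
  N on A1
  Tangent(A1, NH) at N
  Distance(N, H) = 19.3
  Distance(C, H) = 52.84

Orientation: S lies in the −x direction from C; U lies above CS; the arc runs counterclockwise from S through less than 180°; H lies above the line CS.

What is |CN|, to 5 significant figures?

34.784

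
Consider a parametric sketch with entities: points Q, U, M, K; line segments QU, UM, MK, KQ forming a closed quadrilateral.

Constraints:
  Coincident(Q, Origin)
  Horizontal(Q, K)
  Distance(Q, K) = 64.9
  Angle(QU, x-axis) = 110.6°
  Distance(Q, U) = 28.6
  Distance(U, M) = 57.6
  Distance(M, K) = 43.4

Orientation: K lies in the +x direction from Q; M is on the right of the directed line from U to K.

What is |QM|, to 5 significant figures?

31.568

Q is at the origin; QK is horizontal with |QK| = 64.9 and K in +x, so K = (64.9, 0). QU runs at 110.6° with |QU| = 28.6, so U = (-10.063, 26.771). M is determined by |UM| = 57.6 and |MK| = 43.4 together: it lies at the intersection of circle(U, 57.6) and circle(K, 43.4). With |UK| = 79.600, the foot of the radical line on UK is 48.809 from U and the perpendicular offset is √(57.6² − 48.809²) = 30.586. Taking the right-of-UK solution: M = (25.616, -18.448).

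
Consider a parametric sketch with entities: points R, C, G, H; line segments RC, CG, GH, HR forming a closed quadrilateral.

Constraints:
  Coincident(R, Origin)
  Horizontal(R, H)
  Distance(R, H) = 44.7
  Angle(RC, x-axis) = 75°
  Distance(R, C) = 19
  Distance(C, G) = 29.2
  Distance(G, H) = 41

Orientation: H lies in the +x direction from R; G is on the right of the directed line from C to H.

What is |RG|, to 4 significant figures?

12.01

Checks: |CG| = 29.20 ✓; |GH| = 41.00 ✓.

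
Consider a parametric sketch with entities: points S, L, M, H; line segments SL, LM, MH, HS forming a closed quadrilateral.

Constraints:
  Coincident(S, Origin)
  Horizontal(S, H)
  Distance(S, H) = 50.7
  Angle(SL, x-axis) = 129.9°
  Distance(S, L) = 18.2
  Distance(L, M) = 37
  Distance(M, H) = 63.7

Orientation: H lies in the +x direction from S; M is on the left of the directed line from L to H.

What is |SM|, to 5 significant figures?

46.558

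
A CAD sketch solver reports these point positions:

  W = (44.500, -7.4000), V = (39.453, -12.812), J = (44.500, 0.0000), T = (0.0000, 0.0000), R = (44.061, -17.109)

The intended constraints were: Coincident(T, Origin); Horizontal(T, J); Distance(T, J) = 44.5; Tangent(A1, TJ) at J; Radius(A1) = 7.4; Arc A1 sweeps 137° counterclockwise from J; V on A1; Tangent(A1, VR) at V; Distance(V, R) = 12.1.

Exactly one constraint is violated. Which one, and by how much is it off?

Distance(V, R) = 12.1 — off by 5.80.

T = (0.00, 0.00) ✓; T.y = 0.00, J.y = 0.00 ✓; |TJ| = 44.50 ✓; ∠(WJ, JT) = 90.00° ✓; |WJ| = 7.400 ✓; bearing(W→V) − bearing(W→J) = 137.0° ✓; |WV| = 7.400 ✓; ∠(WV, VR) = 90.00° ✓; |VR| = 6.301 ✗.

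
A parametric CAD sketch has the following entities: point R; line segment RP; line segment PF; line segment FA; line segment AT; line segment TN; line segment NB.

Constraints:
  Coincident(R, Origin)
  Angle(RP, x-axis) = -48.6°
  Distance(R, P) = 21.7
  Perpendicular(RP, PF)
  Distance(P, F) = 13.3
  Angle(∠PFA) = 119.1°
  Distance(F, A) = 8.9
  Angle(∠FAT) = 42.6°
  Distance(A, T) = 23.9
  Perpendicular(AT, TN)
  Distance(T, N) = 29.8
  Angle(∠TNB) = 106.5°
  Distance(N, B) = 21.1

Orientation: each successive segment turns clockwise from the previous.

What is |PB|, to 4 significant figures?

37.32

R is at the origin; RP runs at -48.6° with length 21.7, so P = (14.35, -16.28). The perpendicularity gives PF at right angles to RP, so PF runs at -138.6°; with |PF| = 13.3, F = (4.374, -25.07). ∠PFA = 119.1° gives FA at 160.5° from the x-axis; with |FA| = 8.9, A = (-4.016, -22.10). ∠FAT = 42.6° gives AT at 23.10° from the x-axis; with |AT| = 23.9, T = (17.97, -12.73). The perpendicularity gives TN at right angles to AT, so TN runs at -66.90°; with |TN| = 29.8, N = (29.66, -40.14). ∠TNB = 106.5° gives NB at -140.4° from the x-axis; with |NB| = 21.1, B = (13.40, -53.59). Then |PB| = |B − P| = 37.32.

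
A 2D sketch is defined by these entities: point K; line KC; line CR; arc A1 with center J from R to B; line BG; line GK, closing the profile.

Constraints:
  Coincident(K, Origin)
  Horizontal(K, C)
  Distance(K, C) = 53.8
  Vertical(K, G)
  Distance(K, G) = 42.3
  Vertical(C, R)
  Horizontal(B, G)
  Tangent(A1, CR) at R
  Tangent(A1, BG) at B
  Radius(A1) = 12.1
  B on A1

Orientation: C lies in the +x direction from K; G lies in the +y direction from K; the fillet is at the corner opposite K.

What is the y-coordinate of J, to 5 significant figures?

30.200

K is at the origin; K and C share the same y with |KC| = 53.8 and C on the +x side, so C = (53.800, 0.0000). K and G share the same x with |KG| = 42.3 and G on the +y side, so G = (0.0000, 42.300). The virtual corner opposite K is at (53.800, 42.300). The tangent condition forces JR to be normal to CR and A1 meets BG tangentially, so JB is at right angles to BG, with radius 12.1, so the center J sits 12.1 in from both sides at J = (41.700, 30.200). So J.y = 30.200.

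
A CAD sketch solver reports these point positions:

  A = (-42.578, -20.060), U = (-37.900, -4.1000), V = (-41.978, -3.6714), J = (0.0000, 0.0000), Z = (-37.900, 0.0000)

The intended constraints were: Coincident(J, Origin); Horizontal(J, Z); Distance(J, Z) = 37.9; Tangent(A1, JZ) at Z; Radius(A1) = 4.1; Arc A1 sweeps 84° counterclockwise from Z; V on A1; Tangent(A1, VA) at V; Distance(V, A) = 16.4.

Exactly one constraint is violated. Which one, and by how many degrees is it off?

Tangent(A1, VA) at V — off by 3.90°.

J = (0.00, 0.00) ✓; J.y = 0.00, Z.y = 0.00 ✓; |JZ| = 37.90 ✓; ∠(UZ, ZJ) = 90.00° ✓; |UZ| = 4.100 ✓; bearing(U→V) − bearing(U→Z) = 84.00° ✓; |UV| = 4.100 ✓; ∠(UV, VA) = 86.10° ✗; |VA| = 16.40 ✓.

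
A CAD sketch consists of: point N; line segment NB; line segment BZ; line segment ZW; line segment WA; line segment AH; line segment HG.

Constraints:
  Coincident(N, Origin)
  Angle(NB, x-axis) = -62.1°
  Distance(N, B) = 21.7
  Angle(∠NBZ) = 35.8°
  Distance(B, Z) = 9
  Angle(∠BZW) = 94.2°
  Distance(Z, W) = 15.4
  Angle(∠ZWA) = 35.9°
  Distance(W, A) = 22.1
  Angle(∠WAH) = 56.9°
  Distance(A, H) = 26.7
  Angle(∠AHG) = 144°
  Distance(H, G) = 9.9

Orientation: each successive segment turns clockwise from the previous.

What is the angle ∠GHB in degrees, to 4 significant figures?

138.9°

N is at the origin; NB runs at -62.1° with length 21.7, so B = (10.15, -19.18). ∠NBZ = 35.8° gives BZ at 153.7° from the x-axis; with |BZ| = 9.0, Z = (2.086, -15.19). ∠BZW = 94.2° gives ZW at 67.90° from the x-axis; with |ZW| = 15.4, W = (7.880, -0.9215). ∠ZWA = 35.9° gives WA at -76.20° from the x-axis; with |WA| = 22.1, A = (13.15, -22.38). ∠WAH = 56.9° gives AH at 160.7° from the x-axis; with |AH| = 26.7, H = (-12.05, -13.56). ∠AHG = 144.0° gives HG at 124.7° from the x-axis; with |HG| = 9.9, G = (-17.68, -5.420). Then cos ∠GHB = HG·HB / (|HG||HB|), giving 138.9°.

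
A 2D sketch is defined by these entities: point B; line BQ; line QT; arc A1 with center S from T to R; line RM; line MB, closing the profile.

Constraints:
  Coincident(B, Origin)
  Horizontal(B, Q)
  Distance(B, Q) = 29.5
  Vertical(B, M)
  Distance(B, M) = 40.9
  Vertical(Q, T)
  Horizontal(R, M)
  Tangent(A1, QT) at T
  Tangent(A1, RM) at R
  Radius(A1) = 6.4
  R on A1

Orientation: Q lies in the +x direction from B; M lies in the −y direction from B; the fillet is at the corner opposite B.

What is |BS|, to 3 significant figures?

41.5

B and M share the same x with |BM| = 40.9 and M on the −y side, so M = (0.00, -40.9). The virtual corner opposite B is at (29.5, -40.9). A1 meets QT tangentially, so ST is at right angles to QT and the tangent condition forces SR to be normal to RM, with radius 6.4, so the center S sits 6.4 in from both sides at S = (23.1, -34.5). Then |BS| = |S − B| = 41.5.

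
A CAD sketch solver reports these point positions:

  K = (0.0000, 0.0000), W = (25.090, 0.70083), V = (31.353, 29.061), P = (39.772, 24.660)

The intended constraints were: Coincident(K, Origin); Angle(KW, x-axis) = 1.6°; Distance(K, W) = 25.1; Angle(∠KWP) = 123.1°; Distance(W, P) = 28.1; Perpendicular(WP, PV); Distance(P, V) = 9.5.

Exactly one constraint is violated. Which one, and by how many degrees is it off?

Perpendicular(WP, PV) — off by 3.90°.

K = (0.00, 0.00) ✓; KW at 1.600° ✓; |KW| = 25.10 ✓; ∠KWP = 123.1° ✓; |WP| = 28.10 ✓; ∠(WP, PV) = 93.90° ✗; |PV| = 9.500 ✓.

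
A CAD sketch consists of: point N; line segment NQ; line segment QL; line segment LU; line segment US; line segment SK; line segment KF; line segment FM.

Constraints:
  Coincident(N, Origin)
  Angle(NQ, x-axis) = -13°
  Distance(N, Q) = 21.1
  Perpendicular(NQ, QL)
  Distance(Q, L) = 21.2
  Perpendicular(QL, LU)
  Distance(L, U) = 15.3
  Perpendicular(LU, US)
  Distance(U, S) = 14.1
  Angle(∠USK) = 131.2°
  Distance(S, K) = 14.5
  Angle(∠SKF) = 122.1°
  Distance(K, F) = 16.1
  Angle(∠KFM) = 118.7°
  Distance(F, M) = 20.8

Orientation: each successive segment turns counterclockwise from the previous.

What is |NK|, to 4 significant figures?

16.89

The perpendicularity gives US at right angles to LU, so US runs at -103.0°; with |US| = 14.1, S = (7.248, 5.613). ∠USK = 131.2° gives SK at -54.20° from the x-axis; with |SK| = 14.5, K = (15.73, -6.147). Then |NK| = |K − N| = 16.89.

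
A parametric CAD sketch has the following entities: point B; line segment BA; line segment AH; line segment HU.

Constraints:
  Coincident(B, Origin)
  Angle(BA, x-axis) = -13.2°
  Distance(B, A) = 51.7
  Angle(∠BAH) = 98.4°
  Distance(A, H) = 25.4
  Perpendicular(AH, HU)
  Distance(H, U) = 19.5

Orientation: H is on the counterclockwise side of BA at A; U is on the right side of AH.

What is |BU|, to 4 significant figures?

77.95

B is at the origin; BA runs at -13.2° with length 51.7, so A = 51.7·(cos -13.2°, sin -13.2°) = (50.33, -11.81). ∠BAH = 98.4°, so AH runs at -13.2° + (180° − 98.4°) = 68.40° from the x-axis; with |AH| = 25.4, H = A + 25.4·(cos 68.40°, sin 68.40°) = (59.68, 11.81). AH is perpendicular to HU; with |HU| = 19.5 on the right of AH, U = H + 19.5·(0.9298, -0.3681) = (77.82, 4.632). Then |BU| = |U − B| = 77.95.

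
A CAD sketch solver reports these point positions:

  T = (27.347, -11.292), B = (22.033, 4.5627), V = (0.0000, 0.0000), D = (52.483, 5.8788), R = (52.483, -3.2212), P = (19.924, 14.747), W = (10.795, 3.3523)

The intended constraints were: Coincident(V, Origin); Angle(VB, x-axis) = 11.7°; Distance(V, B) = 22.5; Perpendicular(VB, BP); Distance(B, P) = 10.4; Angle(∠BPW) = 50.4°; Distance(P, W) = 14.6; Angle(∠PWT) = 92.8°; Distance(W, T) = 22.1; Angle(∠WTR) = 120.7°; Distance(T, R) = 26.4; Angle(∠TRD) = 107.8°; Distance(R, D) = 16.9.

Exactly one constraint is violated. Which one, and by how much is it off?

Distance(R, D) = 16.9 — off by 7.80.

V = (0.00, 0.00) ✓; VB at 11.70° ✓; |VB| = 22.50 ✓; ∠(VB, BP) = 90.00° ✓; |BP| = 10.40 ✓; ∠BPW = 50.40° ✓; |PW| = 14.60 ✓; ∠PWT = 92.80° ✓; |WT| = 22.10 ✓; ∠WTR = 120.7° ✓; |TR| = 26.40 ✓; ∠TRD = 107.8° ✓; |RD| = 9.100 ✗.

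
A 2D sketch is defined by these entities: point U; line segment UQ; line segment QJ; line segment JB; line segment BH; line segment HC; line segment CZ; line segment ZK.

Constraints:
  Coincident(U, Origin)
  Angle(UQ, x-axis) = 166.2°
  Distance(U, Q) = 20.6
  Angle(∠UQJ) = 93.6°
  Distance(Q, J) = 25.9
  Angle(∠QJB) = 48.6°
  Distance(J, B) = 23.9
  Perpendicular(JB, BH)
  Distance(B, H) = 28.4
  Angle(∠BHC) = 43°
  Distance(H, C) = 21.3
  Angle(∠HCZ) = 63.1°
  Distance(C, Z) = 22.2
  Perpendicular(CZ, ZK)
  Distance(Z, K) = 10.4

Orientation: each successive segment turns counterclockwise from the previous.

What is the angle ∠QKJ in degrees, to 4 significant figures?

35.93°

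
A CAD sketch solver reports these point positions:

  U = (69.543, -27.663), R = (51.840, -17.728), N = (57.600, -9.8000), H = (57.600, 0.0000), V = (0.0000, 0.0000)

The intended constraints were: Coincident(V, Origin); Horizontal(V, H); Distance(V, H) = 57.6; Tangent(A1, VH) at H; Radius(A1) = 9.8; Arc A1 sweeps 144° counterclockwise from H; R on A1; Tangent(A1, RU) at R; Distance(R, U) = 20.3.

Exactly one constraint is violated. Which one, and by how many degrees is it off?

Tangent(A1, RU) at R — off by 6.70°.

V = (0.00, 0.00) ✓; V.y = 0.00, H.y = 0.00 ✓; |VH| = 57.60 ✓; ∠(NH, HV) = 90.00° ✓; |NH| = 9.800 ✓; bearing(N→R) − bearing(N→H) = 144.0° ✓; |NR| = 9.800 ✓; ∠(NR, RU) = 83.30° ✗; |RU| = 20.30 ✓.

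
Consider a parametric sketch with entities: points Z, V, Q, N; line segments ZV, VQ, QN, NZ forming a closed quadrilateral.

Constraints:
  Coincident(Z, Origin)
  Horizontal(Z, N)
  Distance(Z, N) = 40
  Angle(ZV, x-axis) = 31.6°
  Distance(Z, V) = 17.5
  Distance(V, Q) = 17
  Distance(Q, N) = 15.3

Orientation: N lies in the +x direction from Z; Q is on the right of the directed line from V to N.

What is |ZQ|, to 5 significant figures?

25.668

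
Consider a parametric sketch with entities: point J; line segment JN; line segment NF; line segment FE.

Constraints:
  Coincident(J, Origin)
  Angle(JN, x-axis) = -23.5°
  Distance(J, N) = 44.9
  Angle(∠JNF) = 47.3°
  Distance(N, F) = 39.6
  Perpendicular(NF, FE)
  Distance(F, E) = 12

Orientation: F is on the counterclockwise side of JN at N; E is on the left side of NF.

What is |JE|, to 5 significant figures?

22.905

J is at the origin; JN runs at -23.5° with length 44.9, so N = 44.9·(cos -23.5°, sin -23.5°) = (41.176, -17.904). ∠JNF = 47.3°, so NF runs at -23.5° + (180° − 47.3°) = 109.20° from the x-axis; with |NF| = 39.6, F = N + 39.6·(cos 109.20°, sin 109.20°) = (28.153, 19.493). NF ⟂ FE; with |FE| = 12.0 on the left of NF, E = F + 12.0·(-0.94438, -0.32887) = (16.820, 15.547). Then |JE| = |E − J| = 22.905.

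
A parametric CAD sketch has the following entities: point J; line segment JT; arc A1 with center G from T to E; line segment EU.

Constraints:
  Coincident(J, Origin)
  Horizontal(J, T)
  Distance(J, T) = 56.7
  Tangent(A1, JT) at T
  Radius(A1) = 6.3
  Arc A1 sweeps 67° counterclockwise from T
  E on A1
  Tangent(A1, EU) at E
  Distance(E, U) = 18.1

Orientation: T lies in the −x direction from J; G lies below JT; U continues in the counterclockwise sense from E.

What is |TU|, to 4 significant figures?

24.21

On A1, T sits at bearing 90° from G; a 67° counterclockwise sweep puts E at bearing 157°, so E = G + 6.3·(cos 157°, sin 157°) = (-62.50, -3.838). A1 meets EU tangentially, so GE is at right angles to EU, so EU runs along (−sin 157°, cos 157°); with |EU| = 18.1, U = (-69.57, -20.50). Then |TU| = |U − T| = 24.21.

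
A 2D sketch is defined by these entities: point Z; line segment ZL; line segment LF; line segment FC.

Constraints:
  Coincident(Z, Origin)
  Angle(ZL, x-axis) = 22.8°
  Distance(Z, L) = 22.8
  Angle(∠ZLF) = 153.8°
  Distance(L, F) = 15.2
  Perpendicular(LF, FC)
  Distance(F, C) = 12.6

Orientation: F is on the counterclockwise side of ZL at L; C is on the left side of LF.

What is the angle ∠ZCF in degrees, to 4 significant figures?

85.94°

Z is at the origin; ZL runs at 22.8° with length 22.8, so L = 22.8·(cos 22.8°, sin 22.8°) = (21.02, 8.835). ∠ZLF = 153.8°, so LF runs at 22.8° + (180° − 153.8°) = 49.00° from the x-axis; with |LF| = 15.2, F = L + 15.2·(cos 49.00°, sin 49.00°) = (30.99, 20.31). LF ⟂ FC; with |FC| = 12.6 on the left of LF, C = F + 12.6·(-0.7547, 0.6561) = (21.48, 28.57). Then cos ∠ZCF = CZ·CF / (|CZ||CF|), giving 85.94°.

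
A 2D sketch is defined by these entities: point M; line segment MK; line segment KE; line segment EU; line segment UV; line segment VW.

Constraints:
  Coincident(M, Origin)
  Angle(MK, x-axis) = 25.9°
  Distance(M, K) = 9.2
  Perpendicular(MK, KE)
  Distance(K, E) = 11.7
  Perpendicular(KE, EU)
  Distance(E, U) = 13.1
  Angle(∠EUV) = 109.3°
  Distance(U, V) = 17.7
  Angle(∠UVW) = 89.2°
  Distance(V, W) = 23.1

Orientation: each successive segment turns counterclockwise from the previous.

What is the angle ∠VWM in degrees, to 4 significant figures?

26.92°

M is at the origin; MK runs at 25.9° with length 9.2, so K = (8.276, 4.019). MK is perpendicular to KE, so KE runs at 115.9°; with |KE| = 11.7, E = (3.165, 14.54). KE is perpendicular to EU, so EU runs at -154.1°; with |EU| = 13.1, U = (-8.619, 8.821). ∠EUV = 109.3° gives UV at -83.40° from the x-axis; with |UV| = 17.7, V = (-6.584, -8.761). ∠UVW = 89.2° gives VW at 7.400° from the x-axis; with |VW| = 23.1, W = (16.32, -5.786). Then cos ∠VWM = WV·WM / (|WV||WM|), giving 26.92°.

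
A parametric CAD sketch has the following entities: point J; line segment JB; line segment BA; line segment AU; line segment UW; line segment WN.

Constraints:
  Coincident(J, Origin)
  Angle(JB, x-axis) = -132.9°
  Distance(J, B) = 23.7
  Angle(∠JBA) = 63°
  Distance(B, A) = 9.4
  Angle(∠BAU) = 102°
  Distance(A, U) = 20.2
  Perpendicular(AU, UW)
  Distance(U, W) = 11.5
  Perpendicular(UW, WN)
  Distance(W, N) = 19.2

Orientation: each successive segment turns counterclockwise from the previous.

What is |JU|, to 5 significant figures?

3.1483

J is at the origin; JB runs at -132.9° with length 23.7, so B = (-16.133, -17.361). ∠JBA = 63.0° gives BA at -15.900° from the x-axis; with |BA| = 9.4, A = (-7.0927, -19.936). ∠BAU = 102.0° gives AU at 62.100° from the x-axis; with |AU| = 20.2, U = (2.3595, -2.0844). Then |JU| = |U − J| = 3.1483.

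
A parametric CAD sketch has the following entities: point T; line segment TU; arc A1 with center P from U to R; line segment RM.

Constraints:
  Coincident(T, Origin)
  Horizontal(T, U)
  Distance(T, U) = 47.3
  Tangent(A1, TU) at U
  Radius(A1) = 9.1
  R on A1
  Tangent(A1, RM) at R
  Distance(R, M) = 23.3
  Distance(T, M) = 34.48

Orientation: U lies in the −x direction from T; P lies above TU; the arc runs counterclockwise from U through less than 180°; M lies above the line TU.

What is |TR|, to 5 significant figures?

40.144

T is at the origin; TU is horizontal with |TU| = 47.3 and U on the −x side, so U = (-47.300, 0.0000). The tangent condition forces PU to be normal to TU, so P = U + (0, 9.1) = (-47.300, 9.1000). Since PR ⟂ RM (tangency), |PM| = √(9.1² + 23.3²) = 25.014 regardless of where R sits on A1. So M lies on both circle(T, 34.48) and circle(P, 25.014); the above-TU intersection is M = (-26.156, 22.466). R is the foot of the tangent from M: R = (-39.972, 3.7040).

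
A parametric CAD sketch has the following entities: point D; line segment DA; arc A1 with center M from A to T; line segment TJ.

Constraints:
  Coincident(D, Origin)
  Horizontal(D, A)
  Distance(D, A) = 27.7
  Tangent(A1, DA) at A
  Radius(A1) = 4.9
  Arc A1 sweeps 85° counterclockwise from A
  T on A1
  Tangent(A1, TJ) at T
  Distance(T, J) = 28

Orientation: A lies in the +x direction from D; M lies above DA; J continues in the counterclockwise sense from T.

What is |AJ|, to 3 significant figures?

33.2

D is at the origin; D and A share the same y with |DA| = 27.7 and A on the +x side, so A = (27.7, 0.00). A1 meets DA tangentially, so MA is at right angles to DA, so M = A + (0, 4.9) = (27.7, 4.90). On A1, A sits at bearing -90° from M; an 85° counterclockwise sweep puts T at bearing -5°, so T = M + 4.9·(cos -5°, sin -5°) = (32.6, 4.47). Tangency of A1 to TJ means the radius MT is perpendicular to TJ, so TJ runs along (−sin -5°, cos -5°); with |TJ| = 28.0, J = (35.0, 32.4). Then |AJ| = |J − A| = 33.2.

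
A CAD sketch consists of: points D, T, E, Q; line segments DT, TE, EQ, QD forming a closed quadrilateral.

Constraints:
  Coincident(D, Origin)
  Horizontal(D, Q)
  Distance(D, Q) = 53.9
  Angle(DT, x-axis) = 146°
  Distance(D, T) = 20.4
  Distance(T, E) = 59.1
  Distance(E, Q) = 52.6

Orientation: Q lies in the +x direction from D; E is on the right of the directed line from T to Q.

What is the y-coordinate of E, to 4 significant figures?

-37.20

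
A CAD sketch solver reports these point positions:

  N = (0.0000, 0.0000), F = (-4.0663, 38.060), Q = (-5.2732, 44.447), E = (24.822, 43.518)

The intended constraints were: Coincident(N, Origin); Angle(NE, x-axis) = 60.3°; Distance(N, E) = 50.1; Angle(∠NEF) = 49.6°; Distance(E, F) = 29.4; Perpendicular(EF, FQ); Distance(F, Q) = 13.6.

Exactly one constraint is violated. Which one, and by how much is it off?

Distance(F, Q) = 13.6 — off by 7.10.

N = (0.00, 0.00) ✓; NE at 60.30° ✓; |NE| = 50.10 ✓; ∠NEF = 49.60° ✓; |EF| = 29.40 ✓; ∠(EF, FQ) = 90.00° ✓; |FQ| = 6.500 ✗.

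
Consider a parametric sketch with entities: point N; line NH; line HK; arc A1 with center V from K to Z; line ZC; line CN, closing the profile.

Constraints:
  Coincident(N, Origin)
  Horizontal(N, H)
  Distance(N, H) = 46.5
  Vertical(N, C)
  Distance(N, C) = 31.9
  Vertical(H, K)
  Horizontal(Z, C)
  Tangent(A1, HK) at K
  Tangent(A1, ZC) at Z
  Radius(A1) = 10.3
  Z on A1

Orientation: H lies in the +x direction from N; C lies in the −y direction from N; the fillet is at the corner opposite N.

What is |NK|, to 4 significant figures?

51.27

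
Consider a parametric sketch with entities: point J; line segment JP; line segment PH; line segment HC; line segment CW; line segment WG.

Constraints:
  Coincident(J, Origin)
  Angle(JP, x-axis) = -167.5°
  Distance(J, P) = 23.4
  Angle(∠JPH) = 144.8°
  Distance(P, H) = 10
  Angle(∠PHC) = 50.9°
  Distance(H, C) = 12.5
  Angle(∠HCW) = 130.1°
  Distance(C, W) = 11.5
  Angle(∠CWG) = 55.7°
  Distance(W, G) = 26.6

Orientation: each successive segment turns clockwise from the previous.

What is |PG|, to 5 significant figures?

13.391

J is at the origin; JP runs at -167.5° with length 23.4, so P = (-22.845, -5.0647). ∠JPH = 144.8° gives PH at 157.30° from the x-axis; with |PH| = 10.0, H = (-32.071, -1.2056). ∠PHC = 50.9° gives HC at 28.200° from the x-axis; with |HC| = 12.5, C = (-21.054, 4.7013). ∠HCW = 130.1° gives CW at -21.700° from the x-axis; with |CW| = 11.5, W = (-10.369, 0.44917). ∠CWG = 55.7° gives WG at -146.00° from the x-axis; with |WG| = 26.6, G = (-32.422, -14.425). Then |PG| = |G − P| = 13.391.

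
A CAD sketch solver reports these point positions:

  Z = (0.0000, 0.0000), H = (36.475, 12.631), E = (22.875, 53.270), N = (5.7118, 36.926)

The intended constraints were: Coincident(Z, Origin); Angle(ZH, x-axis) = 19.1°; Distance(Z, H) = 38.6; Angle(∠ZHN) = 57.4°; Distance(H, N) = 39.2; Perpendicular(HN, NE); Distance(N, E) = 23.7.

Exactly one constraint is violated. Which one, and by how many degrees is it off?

Perpendicular(HN, NE) — off by 8.10°.

Z = (0.00, 0.00) ✓; ZH at 19.10° ✓; |ZH| = 38.60 ✓; ∠ZHN = 57.40° ✓; |HN| = 39.20 ✓; ∠(HN, NE) = 98.10° ✗; |NE| = 23.70 ✓.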